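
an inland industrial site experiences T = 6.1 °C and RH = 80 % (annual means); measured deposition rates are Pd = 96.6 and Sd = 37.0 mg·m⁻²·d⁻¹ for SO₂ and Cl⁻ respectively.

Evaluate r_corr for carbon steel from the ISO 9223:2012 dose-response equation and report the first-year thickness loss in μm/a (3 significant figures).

r_corr = 69.7 μm/a

carbon steel: f(T) = +0.150·(T−10) [T≤10 °C] = -0.5850
  sulphur-dioxide contribution → 52.6 μm/a
  chloride contribution → 17.12 μm/a
  ⇒ r_corr(carbon steel) = 69.71 μm/a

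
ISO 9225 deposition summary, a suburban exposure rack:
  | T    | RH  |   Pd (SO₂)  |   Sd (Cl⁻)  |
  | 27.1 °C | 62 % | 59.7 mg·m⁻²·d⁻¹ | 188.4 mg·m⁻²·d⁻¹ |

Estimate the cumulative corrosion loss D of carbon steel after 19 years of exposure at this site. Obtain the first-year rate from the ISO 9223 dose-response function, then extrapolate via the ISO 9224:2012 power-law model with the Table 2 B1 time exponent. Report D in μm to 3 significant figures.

D(19) = 375 μm

carbon steel: T>10 °C ⇒ hinge -0.054·(27.1−10) = -0.9234
  sulphur-dioxide contribution → 20.37 μm/a
  chloride contribution → 60.05 μm/a
  ⇒ r_corr(carbon steel) = 80.42 μm/a
Power-law: D(19) = r_corr · 19^0.523
  D(19) = 80.42 × 19^0.523 = 80.42 × 4.664 = 375.1 μm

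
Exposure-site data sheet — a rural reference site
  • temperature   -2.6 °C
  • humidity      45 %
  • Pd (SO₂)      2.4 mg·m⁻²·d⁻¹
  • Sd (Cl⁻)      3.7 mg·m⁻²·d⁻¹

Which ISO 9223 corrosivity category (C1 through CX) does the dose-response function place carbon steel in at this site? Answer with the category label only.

carbon steel: temperature factor f = +0.150·(-12.6) = -1.8900
  SO₂ term: 1.77·2.4^0.52·exp(0.02·45-1.8900) = 1.037
  Cl⁻ term: 0.102·3.7^0.62·exp(0.033·45+0.04·-2.6) = 0.9134
  sum: 1.037 + 0.9134 → r_corr = 1.95 μm/a
Category bounds: 1.3…25 μm/a bracket r_corr ⇒ C2

C2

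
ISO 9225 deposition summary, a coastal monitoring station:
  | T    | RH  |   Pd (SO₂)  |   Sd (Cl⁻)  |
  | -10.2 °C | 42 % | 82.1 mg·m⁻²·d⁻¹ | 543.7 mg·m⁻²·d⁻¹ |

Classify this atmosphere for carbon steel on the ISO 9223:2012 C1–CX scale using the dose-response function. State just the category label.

carbon steel: temperature factor f = +0.150·(-20.2) = -3.0300
  Pd branch = 1.77·Pd^0.52·e^(0.02·RH+f) = 1.96 μm/a
  Sd branch = 0.102·Sd^0.62·e^(0.033·RH+0.04·T) = 13.47 μm/a
  sum: 1.96 + 13.47 → r_corr = 15.43 μm/a
ISO 9223 Table 2 (carbon steel): 1.3 < 15.4 ≤ 25 μm/a ⇒ C2

C2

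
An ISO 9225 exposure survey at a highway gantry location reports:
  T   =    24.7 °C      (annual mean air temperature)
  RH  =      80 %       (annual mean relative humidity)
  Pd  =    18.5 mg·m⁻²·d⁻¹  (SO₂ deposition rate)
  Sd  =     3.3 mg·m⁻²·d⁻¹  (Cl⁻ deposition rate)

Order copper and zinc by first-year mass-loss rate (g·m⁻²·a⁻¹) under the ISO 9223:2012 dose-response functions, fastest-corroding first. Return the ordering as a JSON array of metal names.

copper: f(T) = -0.080·(T−10) [T>10 °C] = -1.1760
  SO₂ term: 0.0053·18.5^0.26·exp(0.059·80-1.1760) = 0.3916
  Cl⁻ term: 0.01025·3.3^0.27·exp(0.036·80+0.049·24.7) = 0.8455
  sum: 0.3916 + 0.8455 → r_corr = 1.237 μm/a
  mass loss = 1.237 μm/a × 8.96 g/cm³ = 11.08 g·m⁻²·a⁻¹
zinc: f(T) = -0.071·(T−10) [T>10 °C] = -1.0437
  Pd branch = 0.0129·Pd^0.44·e^(0.046·RH+f) = 0.6502 μm/a
  Cl⁻ term: 0.0175·3.3^0.57·exp(0.008·80+0.085·24.7) = 0.535
  r_corr = 0.6502 + 0.535 = 1.185 μm/a
  mass loss = 1.185 μm/a × 7.14 g/cm³ = 8.463 g·m⁻²·a⁻¹
Ordering by g·m⁻²·a⁻¹: copper (11.1) > zinc (8.46)

["copper", "zinc"]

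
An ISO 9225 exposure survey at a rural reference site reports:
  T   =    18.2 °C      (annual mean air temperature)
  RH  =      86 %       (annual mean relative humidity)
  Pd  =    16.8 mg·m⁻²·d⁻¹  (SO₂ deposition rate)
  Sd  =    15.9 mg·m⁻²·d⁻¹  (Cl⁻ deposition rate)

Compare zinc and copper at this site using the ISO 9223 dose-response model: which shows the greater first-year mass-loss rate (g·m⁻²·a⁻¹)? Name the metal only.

zinc: T>10 °C ⇒ hinge -0.071·(18.2−10) = -0.5822
  sulphur-dioxide contribution → 1.303 μm/a
  chloride contribution → 0.7916 μm/a
  total first-year rate 2.095 μm/a
  mass loss = 2.095 μm/a × 7.14 g/cm³ = 14.96 g·m⁻²·a⁻¹
copper: f(T) = -0.080·(T−10) [T>10 °C] = -0.6560
  sulphur-dioxide contribution → 0.9153 μm/a
  chloride contribution → 1.167 μm/a
  ⇒ r_corr(copper) = 2.082 μm/a
  mass loss = 2.082 μm/a × 8.96 g/cm³ = 18.66 g·m⁻²·a⁻¹
Ordering by g·m⁻²·a⁻¹: copper (18.7) > zinc (15)

copper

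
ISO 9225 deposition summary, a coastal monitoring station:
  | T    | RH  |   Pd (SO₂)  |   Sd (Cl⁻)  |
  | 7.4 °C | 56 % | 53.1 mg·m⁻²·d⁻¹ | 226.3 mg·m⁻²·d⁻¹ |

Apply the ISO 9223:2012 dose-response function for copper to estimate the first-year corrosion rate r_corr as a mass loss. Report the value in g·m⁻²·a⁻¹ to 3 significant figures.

r_corr = 6.90 g·m⁻²·a⁻¹

copper: temperature factor f = +0.126·(-2.6) = -0.3276
  Pd branch = 0.0053·Pd^0.26·e^(0.059·RH+f) = 0.292 μm/a
  Sd branch = 0.01025·Sd^0.27·e^(0.036·RH+0.049·T) = 0.4781 μm/a
  r_corr = 0.292 + 0.4781 = 0.7701 μm/a
Convert to mass loss: 0.7701 μm/a × 8.96 g/cm³ = 6.9 g·m⁻²·a⁻¹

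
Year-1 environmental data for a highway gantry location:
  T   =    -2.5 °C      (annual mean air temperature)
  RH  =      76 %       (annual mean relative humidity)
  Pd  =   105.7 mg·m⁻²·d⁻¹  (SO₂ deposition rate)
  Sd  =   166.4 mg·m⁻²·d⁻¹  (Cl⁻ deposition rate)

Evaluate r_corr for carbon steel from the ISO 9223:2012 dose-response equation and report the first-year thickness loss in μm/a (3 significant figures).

carbon steel: temperature factor f = +0.150·(-12.5) = -1.8750
  Pd branch = 1.77·Pd^0.52·e^(0.02·RH+f) = 14.01 μm/a
  Cl⁻ term: 0.102·166.4^0.62·exp(0.033·76+0.04·-2.5) = 27.01
  r_corr = 14.01 + 27.01 = 41.01 μm/a

r_corr = 41.0 μm/a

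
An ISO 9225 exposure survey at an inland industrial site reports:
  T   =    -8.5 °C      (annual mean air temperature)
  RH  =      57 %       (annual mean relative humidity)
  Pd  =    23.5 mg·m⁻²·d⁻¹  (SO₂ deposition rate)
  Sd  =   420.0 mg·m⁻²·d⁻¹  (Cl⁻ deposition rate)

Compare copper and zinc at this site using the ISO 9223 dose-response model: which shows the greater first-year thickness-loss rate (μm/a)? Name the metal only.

zinc

copper: T≤10 °C ⇒ hinge +0.126·(-8.5−10) = -2.3310
  sulphur-dioxide contribution → 0.0338 μm/a
  chloride contribution → 0.2687 μm/a
  total first-year rate 0.3025 μm/a
zinc: f(T) = +0.038·(T−10) [T≤10 °C] = -0.7030
  sulphur-dioxide contribution → 0.3526 μm/a
  chloride contribution → 0.4193 μm/a
  ⇒ r_corr(zinc) = 0.7719 μm/a
Ordering by μm/a: zinc (0.772) > copper (0.303)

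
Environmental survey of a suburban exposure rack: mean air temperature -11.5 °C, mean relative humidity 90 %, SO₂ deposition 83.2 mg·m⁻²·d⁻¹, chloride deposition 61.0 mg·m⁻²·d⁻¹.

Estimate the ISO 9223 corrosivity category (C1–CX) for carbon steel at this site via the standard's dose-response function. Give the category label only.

carbon steel: temperature factor f = +0.150·(-21.5) = -3.2250
  sulphur-dioxide contribution → 4.242 μm/a
  chloride contribution → 16.05 μm/a
  ⇒ r_corr(carbon steel) = 20.3 μm/a
Category bounds: 1.3…25 μm/a bracket r_corr ⇒ C2

C2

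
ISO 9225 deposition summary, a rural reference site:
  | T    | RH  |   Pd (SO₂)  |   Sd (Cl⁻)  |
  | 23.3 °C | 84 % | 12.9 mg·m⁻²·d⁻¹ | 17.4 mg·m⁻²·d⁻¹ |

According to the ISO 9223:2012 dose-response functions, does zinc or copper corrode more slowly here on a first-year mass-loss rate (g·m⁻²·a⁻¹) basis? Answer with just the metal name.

zinc

zinc: temperature factor f = -0.071·(13.3) = -0.9443
  sulphur-dioxide contribution → 0.7366 μm/a
  chloride contribution → 1.265 μm/a
  total first-year rate 2.002 μm/a
  mass loss = 2.002 μm/a × 7.14 g/cm³ = 14.29 g·m⁻²·a⁻¹
copper: f(T) = -0.080·(T−10) [T>10 °C] = -1.0640
  sulphur-dioxide contribution → 0.505 μm/a
  chloride contribution → 1.428 μm/a
  ⇒ r_corr(copper) = 1.933 μm/a
  mass loss = 1.933 μm/a × 8.96 g/cm³ = 17.32 g·m⁻²·a⁻¹
Ordering by g·m⁻²·a⁻¹: copper (17.3) > zinc (14.3)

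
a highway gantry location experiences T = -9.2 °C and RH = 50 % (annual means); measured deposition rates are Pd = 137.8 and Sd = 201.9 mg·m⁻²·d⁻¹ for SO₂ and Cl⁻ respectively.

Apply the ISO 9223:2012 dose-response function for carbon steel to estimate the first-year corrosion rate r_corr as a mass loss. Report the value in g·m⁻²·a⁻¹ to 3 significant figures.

carbon steel: T≤10 °C ⇒ hinge +0.150·(-9.2−10) = -2.8800
  sulphur-dioxide contribution → 3.499 μm/a
  chloride contribution → 9.875 μm/a
  total first-year rate 13.37 μm/a
Convert to mass loss: 13.37 μm/a × 7.85 g/cm³ = 105 g·m⁻²·a⁻¹

r_corr = 105 g·m⁻²·a⁻¹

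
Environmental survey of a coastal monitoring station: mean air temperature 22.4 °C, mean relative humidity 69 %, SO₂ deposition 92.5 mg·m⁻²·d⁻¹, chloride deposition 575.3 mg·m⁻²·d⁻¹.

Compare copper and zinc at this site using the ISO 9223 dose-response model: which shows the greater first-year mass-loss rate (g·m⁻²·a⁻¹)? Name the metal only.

zinc

copper: T>10 °C ⇒ hinge -0.080·(22.4−10) = -0.9920
  sulphur-dioxide contribution → 0.3738 μm/a
  chloride contribution → 2.048 μm/a
  total first-year rate 2.422 μm/a
  mass loss = 2.422 μm/a × 8.96 g/cm³ = 21.7 g·m⁻²·a⁻¹
zinc: T>10 °C ⇒ hinge -0.071·(22.4−10) = -0.8804
  sulphur-dioxide contribution → 0.9371 μm/a
  chloride contribution → 7.635 μm/a
  ⇒ r_corr(zinc) = 8.572 μm/a
  mass loss = 8.572 μm/a × 7.14 g/cm³ = 61.2 g·m⁻²·a⁻¹
Ordering by g·m⁻²·a⁻¹: zinc (61.2) > copper (21.7)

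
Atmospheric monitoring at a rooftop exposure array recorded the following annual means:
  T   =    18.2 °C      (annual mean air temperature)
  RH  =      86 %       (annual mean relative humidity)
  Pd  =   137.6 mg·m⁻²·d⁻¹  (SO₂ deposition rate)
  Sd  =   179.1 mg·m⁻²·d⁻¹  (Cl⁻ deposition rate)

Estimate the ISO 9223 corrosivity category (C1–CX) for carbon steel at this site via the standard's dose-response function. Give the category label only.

carbon steel: f(T) = -0.054·(T−10) [T>10 °C] = -0.4428
  Pd branch = 1.77·Pd^0.52·e^(0.02·RH+f) = 82.17 μm/a
  Cl⁻ term: 0.102·179.1^0.62·exp(0.033·86+0.04·18.2) = 89.99
  sum: 82.17 + 89.99 → r_corr = 172.2 μm/a
Category bounds: 80…200 μm/a bracket r_corr ⇒ C5

C5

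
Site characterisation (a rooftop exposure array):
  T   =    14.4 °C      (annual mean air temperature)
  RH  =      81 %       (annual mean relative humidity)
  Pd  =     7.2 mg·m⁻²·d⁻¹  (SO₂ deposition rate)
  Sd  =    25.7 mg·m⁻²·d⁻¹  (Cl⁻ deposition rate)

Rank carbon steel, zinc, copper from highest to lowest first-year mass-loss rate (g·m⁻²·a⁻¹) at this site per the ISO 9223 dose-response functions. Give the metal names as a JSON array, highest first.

carbon steel: f(T) = -0.054·(T−10) [T>10 °C] = -0.2376
  sulphur-dioxide contribution → 19.69 μm/a
  chloride contribution → 19.67 μm/a
  total first-year rate 39.35 μm/a
  mass loss = 39.35 μm/a × 7.85 g/cm³ = 308.9 g·m⁻²·a⁻¹
zinc: T>10 °C ⇒ hinge -0.071·(14.4−10) = -0.3124
  sulphur-dioxide contribution → 0.934 μm/a
  chloride contribution → 0.7239 μm/a
  ⇒ r_corr(zinc) = 1.658 μm/a
  mass loss = 1.658 μm/a × 7.14 g/cm³ = 11.84 g·m⁻²·a⁻¹
copper: f(T) = -0.080·(T−10) [T>10 °C] = -0.3520
  sulphur-dioxide contribution → 0.741 μm/a
  chloride contribution → 0.921 μm/a
  ⇒ r_corr(copper) = 1.662 μm/a
  mass loss = 1.662 μm/a × 8.96 g/cm³ = 14.89 g·m⁻²·a⁻¹
Ordering by g·m⁻²·a⁻¹: carbon steel (309) > copper (14.9) > zinc (11.8)

["carbon steel", "copper", "zinc"]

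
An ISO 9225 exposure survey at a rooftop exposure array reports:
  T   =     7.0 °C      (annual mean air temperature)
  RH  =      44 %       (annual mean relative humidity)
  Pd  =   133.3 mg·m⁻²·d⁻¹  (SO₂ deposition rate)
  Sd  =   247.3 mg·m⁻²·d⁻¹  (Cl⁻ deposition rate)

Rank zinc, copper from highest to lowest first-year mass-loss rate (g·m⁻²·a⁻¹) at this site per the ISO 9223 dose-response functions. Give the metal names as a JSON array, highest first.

["zinc", "copper"]

zinc: T≤10 °C ⇒ hinge +0.038·(7.0−10) = -0.1140
  SO₂ term: 0.0129·133.3^0.44·exp(0.046·44-0.1140) = 0.7499
  Cl⁻ term: 0.0175·247.3^0.57·exp(0.008·44+0.085·7.0) = 1.043
  r_corr = 0.7499 + 1.043 = 1.793 μm/a
  mass loss = 1.793 μm/a × 7.14 g/cm³ = 12.8 g·m⁻²·a⁻¹
copper: T≤10 °C ⇒ hinge +0.126·(7.0−10) = -0.3780
  Pd branch = 0.0053·Pd^0.26·e^(0.059·RH+f) = 0.1738 μm/a
  Sd branch = 0.01025·Sd^0.27·e^(0.036·RH+0.049·T) = 0.3117 μm/a
  sum: 0.1738 + 0.3117 → r_corr = 0.4855 μm/a
  mass loss = 0.4855 μm/a × 8.96 g/cm³ = 4.35 g·m⁻²·a⁻¹
Ordering by g·m⁻²·a⁻¹: zinc (12.8) > copper (4.35)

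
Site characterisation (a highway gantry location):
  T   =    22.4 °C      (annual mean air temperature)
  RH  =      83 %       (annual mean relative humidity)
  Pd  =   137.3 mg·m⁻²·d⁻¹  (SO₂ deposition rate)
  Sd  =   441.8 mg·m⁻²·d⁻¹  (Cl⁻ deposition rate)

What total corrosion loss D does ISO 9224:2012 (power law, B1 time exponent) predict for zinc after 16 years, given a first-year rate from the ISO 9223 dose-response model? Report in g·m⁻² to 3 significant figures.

D(16) = 644 g·m⁻²

zinc: temperature factor f = -0.071·(12.4) = -0.8804
  Pd branch = 0.0129·Pd^0.44·e^(0.046·RH+f) = 2.123 μm/a
  Cl⁻ term: 0.0175·441.8^0.57·exp(0.008·83+0.085·22.4) = 7.347
  sum: 2.123 + 7.347 → r_corr = 9.47 μm/a
Power-law: D(16) = r_corr · 16^0.813
  D(16) = 9.47 × 16^0.813 = 9.47 × 9.527 = 90.22 μm
  Mass loss = 90.22 μm × 7.14 g/cm³ = 644.1 g·m⁻²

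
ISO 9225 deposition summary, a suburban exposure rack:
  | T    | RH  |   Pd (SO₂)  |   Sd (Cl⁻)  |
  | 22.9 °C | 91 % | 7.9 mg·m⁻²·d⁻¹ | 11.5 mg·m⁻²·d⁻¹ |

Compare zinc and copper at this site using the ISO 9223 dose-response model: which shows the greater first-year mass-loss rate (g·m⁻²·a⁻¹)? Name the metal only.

copper

zinc: f(T) = -0.071·(T−10) [T>10 °C] = -0.9159
  SO₂ term: 0.0129·7.9^0.44·exp(0.046·91-0.9159) = 0.8428
  Sd branch = 0.0175·Sd^0.57·e^(0.008·RH+0.085·T) = 1.021 μm/a
  r_corr = 0.8428 + 1.021 = 1.864 μm/a
  mass loss = 1.864 μm/a × 7.14 g/cm³ = 13.31 g·m⁻²·a⁻¹
copper: temperature factor f = -0.080·(12.9) = -1.0320
  Pd branch = 0.0053·Pd^0.26·e^(0.059·RH+f) = 0.6937 μm/a
  Sd branch = 0.01025·Sd^0.27·e^(0.036·RH+0.049·T) = 1.611 μm/a
  r_corr = 0.6937 + 1.611 = 2.305 μm/a
  mass loss = 2.305 μm/a × 8.96 g/cm³ = 20.65 g·m⁻²·a⁻¹
Ordering by g·m⁻²·a⁻¹: copper (20.7) > zinc (13.3)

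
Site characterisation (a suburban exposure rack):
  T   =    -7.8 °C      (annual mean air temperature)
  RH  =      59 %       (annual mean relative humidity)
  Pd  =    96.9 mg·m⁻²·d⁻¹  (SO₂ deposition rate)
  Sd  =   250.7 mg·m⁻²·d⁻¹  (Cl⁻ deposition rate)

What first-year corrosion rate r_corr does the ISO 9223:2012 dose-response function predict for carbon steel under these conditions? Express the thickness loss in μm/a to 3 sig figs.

carbon steel: f(T) = +0.150·(T−10) [T≤10 °C] = -2.6700
  Pd branch = 1.77·Pd^0.52·e^(0.02·RH+f) = 4.303 μm/a
  Cl⁻ term: 0.102·250.7^0.62·exp(0.033·59+0.04·-7.8) = 16.07
  sum: 4.303 + 16.07 → r_corr = 20.38 μm/a

r_corr = 20.4 μm/a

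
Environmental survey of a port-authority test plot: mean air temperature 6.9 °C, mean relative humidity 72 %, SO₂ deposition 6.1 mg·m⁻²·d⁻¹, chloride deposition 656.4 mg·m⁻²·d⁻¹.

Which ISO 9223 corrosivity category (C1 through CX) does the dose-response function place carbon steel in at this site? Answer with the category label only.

C5

carbon steel: T≤10 °C ⇒ hinge +0.150·(6.9−10) = -0.4650
  Pd branch = 1.77·Pd^0.52·e^(0.02·RH+f) = 12.02 μm/a
  Sd branch = 0.102·Sd^0.62·e^(0.033·RH+0.04·T) = 80.72 μm/a
  r_corr = 12.02 + 80.72 = 92.74 μm/a
ISO 9223 Table 2 (carbon steel): 80 < 92.7 ≤ 200 μm/a ⇒ C5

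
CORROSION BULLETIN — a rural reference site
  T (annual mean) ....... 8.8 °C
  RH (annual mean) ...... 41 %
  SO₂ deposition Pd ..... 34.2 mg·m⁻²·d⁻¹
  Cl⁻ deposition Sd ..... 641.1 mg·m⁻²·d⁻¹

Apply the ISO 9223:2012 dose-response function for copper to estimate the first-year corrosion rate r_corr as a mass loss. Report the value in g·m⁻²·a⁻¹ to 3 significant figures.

r_corr = 4.69 g·m⁻²·a⁻¹

copper: T≤10 °C ⇒ hinge +0.126·(8.8−10) = -0.1512
  sulphur-dioxide contribution → 0.1282 μm/a
  chloride contribution → 0.3953 μm/a
  total first-year rate 0.5235 μm/a
Convert to mass loss: 0.5235 μm/a × 8.96 g/cm³ = 4.691 g·m⁻²·a⁻¹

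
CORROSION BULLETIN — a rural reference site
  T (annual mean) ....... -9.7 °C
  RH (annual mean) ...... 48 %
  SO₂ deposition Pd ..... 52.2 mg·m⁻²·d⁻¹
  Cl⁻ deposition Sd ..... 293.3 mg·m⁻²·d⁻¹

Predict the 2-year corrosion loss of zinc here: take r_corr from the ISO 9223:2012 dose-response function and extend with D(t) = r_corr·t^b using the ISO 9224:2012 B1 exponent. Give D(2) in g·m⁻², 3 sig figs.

zinc: f(T) = +0.038·(T−10) [T≤10 °C] = -0.7486
  sulphur-dioxide contribution → 0.3164 μm/a
  chloride contribution → 0.2871 μm/a
  ⇒ r_corr(zinc) = 0.6035 μm/a
ISO 9224: D(t) = r_corr · t^b with b = 0.813 (zinc, B1)
  D(2) = 0.6035 × 2^0.813 = 0.6035 × 1.757 = 1.06 μm
  Mass loss = 1.06 μm × 7.14 g/cm³ = 7.57 g·m⁻²

D(2) = 7.57 g·m⁻²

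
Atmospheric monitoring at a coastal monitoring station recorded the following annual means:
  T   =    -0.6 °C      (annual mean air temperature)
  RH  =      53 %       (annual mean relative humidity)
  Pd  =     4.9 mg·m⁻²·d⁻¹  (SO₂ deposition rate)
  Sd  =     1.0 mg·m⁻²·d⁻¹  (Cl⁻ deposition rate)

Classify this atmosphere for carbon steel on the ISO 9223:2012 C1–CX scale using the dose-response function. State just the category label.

carbon steel: f(T) = +0.150·(T−10) [T≤10 °C] = -1.5900
  SO₂ term: 1.77·4.9^0.52·exp(0.02·53-1.5900) = 2.381
  Sd branch = 0.102·Sd^0.62·e^(0.033·RH+0.04·T) = 0.5725 μm/a
  r_corr = 2.381 + 0.5725 = 2.953 μm/a
ISO 9223 Table 2 (carbon steel): 1.3 < 2.95 ≤ 25 μm/a ⇒ C2

C2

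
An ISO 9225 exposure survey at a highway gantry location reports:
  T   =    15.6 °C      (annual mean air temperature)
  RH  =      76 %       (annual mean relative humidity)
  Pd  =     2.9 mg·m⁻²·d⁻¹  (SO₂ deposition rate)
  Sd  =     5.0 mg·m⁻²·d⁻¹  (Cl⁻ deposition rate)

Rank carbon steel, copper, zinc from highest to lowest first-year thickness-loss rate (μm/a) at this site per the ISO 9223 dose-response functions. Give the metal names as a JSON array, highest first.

carbon steel: temperature factor f = -0.054·(5.6) = -0.3024
  SO₂ term: 1.77·2.9^0.52·exp(0.02·76-0.3024) = 10.4
  Sd branch = 0.102·Sd^0.62·e^(0.033·RH+0.04·T) = 6.341 μm/a
  r_corr = 10.4 + 6.341 = 16.75 μm/a
copper: T>10 °C ⇒ hinge -0.080·(15.6−10) = -0.4480
  SO₂ term: 0.0053·2.9^0.26·exp(0.059·76-0.4480) = 0.3957
  Sd branch = 0.01025·Sd^0.27·e^(0.036·RH+0.049·T) = 0.5244 μm/a
  r_corr = 0.3957 + 0.5244 = 0.92 μm/a
zinc: f(T) = -0.071·(T−10) [T>10 °C] = -0.3976
  Pd branch = 0.0129·Pd^0.44·e^(0.046·RH+f) = 0.4567 μm/a
  Cl⁻ term: 0.0175·5.0^0.57·exp(0.008·76+0.085·15.6) = 0.303
  r_corr = 0.4567 + 0.303 = 0.7597 μm/a
Ordering by μm/a: carbon steel (16.7) > copper (0.92) > zinc (0.76)

["carbon steel", "copper", "zinc"]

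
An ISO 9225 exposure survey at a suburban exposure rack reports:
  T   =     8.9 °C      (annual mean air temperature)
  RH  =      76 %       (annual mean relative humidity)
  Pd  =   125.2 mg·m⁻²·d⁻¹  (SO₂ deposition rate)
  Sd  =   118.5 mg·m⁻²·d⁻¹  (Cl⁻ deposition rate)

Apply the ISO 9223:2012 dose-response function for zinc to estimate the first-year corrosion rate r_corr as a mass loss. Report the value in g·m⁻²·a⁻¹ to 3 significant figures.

r_corr = 31.8 g·m⁻²·a⁻¹

zinc: temperature factor f = +0.038·(-1.1) = -0.0418
  SO₂ term: 0.0129·125.2^0.44·exp(0.046·76-0.0418) = 3.417
  Cl⁻ term: 0.0175·118.5^0.57·exp(0.008·76+0.085·8.9) = 1.041
  r_corr = 3.417 + 1.041 = 4.459 μm/a
Convert to mass loss: 4.459 μm/a × 7.14 g/cm³ = 31.84 g·m⁻²·a⁻¹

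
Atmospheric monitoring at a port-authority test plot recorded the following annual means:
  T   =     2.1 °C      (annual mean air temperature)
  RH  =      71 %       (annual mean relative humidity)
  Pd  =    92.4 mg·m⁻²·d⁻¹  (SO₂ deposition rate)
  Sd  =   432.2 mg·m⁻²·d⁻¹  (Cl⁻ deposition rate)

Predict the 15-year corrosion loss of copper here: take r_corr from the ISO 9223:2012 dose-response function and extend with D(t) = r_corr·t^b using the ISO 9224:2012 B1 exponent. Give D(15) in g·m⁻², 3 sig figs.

D(15) = 64.0 g·m⁻²

copper: f(T) = +0.126·(T−10) [T≤10 °C] = -0.9954
  SO₂ term: 0.0053·92.4^0.26·exp(0.059·71-0.9954) = 0.4191
  Sd branch = 0.01025·Sd^0.27·e^(0.036·RH+0.049·T) = 0.7535 μm/a
  sum: 0.4191 + 0.7535 → r_corr = 1.173 μm/a
Long-term exponent b (ISO 9224 Table 2, B1) = 0.667
  D(15) = 1.173 × 15^0.667 = 1.173 × 6.088 = 7.139 μm
  Mass loss = 7.139 μm × 8.96 g/cm³ = 63.96 g·m⁻²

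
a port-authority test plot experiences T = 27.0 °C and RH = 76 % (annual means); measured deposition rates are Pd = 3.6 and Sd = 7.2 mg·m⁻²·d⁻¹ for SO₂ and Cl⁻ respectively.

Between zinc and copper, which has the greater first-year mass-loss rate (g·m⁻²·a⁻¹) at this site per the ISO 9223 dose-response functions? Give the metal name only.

zinc: T>10 °C ⇒ hinge -0.071·(27.0−10) = -1.2070
  Pd branch = 0.0129·Pd^0.44·e^(0.046·RH+f) = 0.2236 μm/a
  Cl⁻ term: 0.0175·7.2^0.57·exp(0.008·76+0.085·27.0) = 0.9828
  sum: 0.2236 + 0.9828 → r_corr = 1.206 μm/a
  mass loss = 1.206 μm/a × 7.14 g/cm³ = 8.614 g·m⁻²·a⁻¹
copper: T>10 °C ⇒ hinge -0.080·(27.0−10) = -1.3600
  Pd branch = 0.0053·Pd^0.26·e^(0.059·RH+f) = 0.1681 μm/a
  Cl⁻ term: 0.01025·7.2^0.27·exp(0.036·76+0.049·27.0) = 1.012
  r_corr = 0.1681 + 1.012 = 1.18 μm/a
  mass loss = 1.18 μm/a × 8.96 g/cm³ = 10.57 g·m⁻²·a⁻¹
Ordering by g·m⁻²·a⁻¹: copper (10.6) > zinc (8.61)

copper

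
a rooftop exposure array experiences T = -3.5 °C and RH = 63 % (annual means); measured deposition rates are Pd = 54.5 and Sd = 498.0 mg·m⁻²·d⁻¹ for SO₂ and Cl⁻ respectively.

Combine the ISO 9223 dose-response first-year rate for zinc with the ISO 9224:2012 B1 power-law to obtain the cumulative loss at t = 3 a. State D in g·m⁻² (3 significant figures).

zinc: temperature factor f = +0.038·(-13.5) = -0.5130
  sulphur-dioxide contribution → 0.8136 μm/a
  chloride contribution → 0.7416 μm/a
  total first-year rate 1.555 μm/a
ISO 9224: D(t) = r_corr · t^b with b = 0.813 (zinc, B1)
  D(3) = 1.555 × 3^0.813 = 1.555 × 2.443 = 3.799 μm
  Mass loss = 3.799 μm × 7.14 g/cm³ = 27.12 g·m⁻²

D(3) = 27.1 g·m⁻²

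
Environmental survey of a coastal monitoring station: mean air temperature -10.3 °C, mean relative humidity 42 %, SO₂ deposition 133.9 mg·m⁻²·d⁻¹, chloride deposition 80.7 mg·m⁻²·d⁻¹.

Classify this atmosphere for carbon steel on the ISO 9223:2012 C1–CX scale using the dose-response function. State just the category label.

carbon steel: temperature factor f = +0.150·(-20.3) = -3.0450
  SO₂ term: 1.77·133.9^0.52·exp(0.02·42-3.0450) = 2.49
  Cl⁻ term: 0.102·80.7^0.62·exp(0.033·42+0.04·-10.3) = 4.11
  r_corr = 2.49 + 4.11 = 6.601 μm/a
Category bounds: 1.3…25 μm/a bracket r_corr ⇒ C2

C2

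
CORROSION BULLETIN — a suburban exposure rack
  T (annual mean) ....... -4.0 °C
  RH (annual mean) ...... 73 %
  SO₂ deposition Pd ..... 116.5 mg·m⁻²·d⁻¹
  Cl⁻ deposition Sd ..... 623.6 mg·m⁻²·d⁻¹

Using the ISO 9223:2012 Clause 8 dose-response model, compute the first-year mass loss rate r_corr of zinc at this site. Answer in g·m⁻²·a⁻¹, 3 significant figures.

zinc: T≤10 °C ⇒ hinge +0.038·(-4.0−10) = -0.5320
  Pd branch = 0.0129·Pd^0.44·e^(0.046·RH+f) = 1.766 μm/a
  Cl⁻ term: 0.0175·623.6^0.57·exp(0.008·73+0.085·-4.0) = 0.8752
  sum: 1.766 + 0.8752 → r_corr = 2.642 μm/a
Convert to mass loss: 2.642 μm/a × 7.14 g/cm³ = 18.86 g·m⁻²·a⁻¹

r_corr = 18.9 g·m⁻²·a⁻¹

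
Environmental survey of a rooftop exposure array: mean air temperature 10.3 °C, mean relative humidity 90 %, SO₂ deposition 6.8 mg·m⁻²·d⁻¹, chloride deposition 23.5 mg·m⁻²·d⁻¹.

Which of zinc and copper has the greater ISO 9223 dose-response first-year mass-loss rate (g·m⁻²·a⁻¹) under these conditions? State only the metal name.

copper

zinc: temperature factor f = -0.071·(0.3) = -0.0213
  SO₂ term: 0.0129·6.8^0.44·exp(0.046·90-0.0213) = 1.843
  Sd branch = 0.0175·Sd^0.57·e^(0.008·RH+0.085·T) = 0.5218 μm/a
  r_corr = 1.843 + 0.5218 = 2.365 μm/a
  mass loss = 2.365 μm/a × 7.14 g/cm³ = 16.89 g·m⁻²·a⁻¹
copper: temperature factor f = -0.080·(0.3) = -0.0240
  Pd branch = 0.0053·Pd^0.26·e^(0.059·RH+f) = 1.723 μm/a
  Cl⁻ term: 0.01025·23.5^0.27·exp(0.036·90+0.049·10.3) = 1.017
  r_corr = 1.723 + 1.017 = 2.74 μm/a
  mass loss = 2.74 μm/a × 8.96 g/cm³ = 24.55 g·m⁻²·a⁻¹
Ordering by g·m⁻²·a⁻¹: copper (24.6) > zinc (16.9)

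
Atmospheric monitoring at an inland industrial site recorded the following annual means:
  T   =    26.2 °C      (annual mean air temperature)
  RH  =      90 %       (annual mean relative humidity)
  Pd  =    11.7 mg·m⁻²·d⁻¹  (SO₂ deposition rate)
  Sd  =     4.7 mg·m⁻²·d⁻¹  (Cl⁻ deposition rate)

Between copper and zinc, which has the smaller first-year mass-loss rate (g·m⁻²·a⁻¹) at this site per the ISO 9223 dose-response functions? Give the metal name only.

zinc

copper: temperature factor f = -0.080·(16.2) = -1.2960
  SO₂ term: 0.0053·11.7^0.26·exp(0.059·90-1.2960) = 0.5562
  Sd branch = 0.01025·Sd^0.27·e^(0.036·RH+0.049·T) = 1.435 μm/a
  r_corr = 0.5562 + 1.435 = 1.991 μm/a
  mass loss = 1.991 μm/a × 8.96 g/cm³ = 17.84 g·m⁻²·a⁻¹
zinc: T>10 °C ⇒ hinge -0.071·(26.2−10) = -1.1502
  Pd branch = 0.0129·Pd^0.44·e^(0.046·RH+f) = 0.7569 μm/a
  Sd branch = 0.0175·Sd^0.57·e^(0.008·RH+0.085·T) = 0.8054 μm/a
  r_corr = 0.7569 + 0.8054 = 1.562 μm/a
  mass loss = 1.562 μm/a × 7.14 g/cm³ = 11.15 g·m⁻²·a⁻¹
Ordering by g·m⁻²·a⁻¹: copper (17.8) > zinc (11.2)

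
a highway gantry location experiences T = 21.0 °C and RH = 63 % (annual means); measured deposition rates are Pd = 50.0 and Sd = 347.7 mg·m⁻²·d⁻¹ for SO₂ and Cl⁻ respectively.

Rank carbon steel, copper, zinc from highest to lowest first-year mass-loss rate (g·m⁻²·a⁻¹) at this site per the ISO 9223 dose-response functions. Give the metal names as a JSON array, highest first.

carbon steel: f(T) = -0.054·(T−10) [T>10 °C] = -0.5940
  SO₂ term: 1.77·50.0^0.52·exp(0.02·63-0.5940) = 26.34
  Sd branch = 0.102·Sd^0.62·e^(0.033·RH+0.04·T) = 71.1 μm/a
  sum: 26.34 + 71.1 → r_corr = 97.44 μm/a
  mass loss = 97.44 μm/a × 7.85 g/cm³ = 764.9 g·m⁻²·a⁻¹
copper: T>10 °C ⇒ hinge -0.080·(21.0−10) = -0.8800
  SO₂ term: 0.0053·50.0^0.26·exp(0.059·63-0.8800) = 0.2501
  Cl⁻ term: 0.01025·347.7^0.27·exp(0.036·63+0.049·21.0) = 1.345
  r_corr = 0.2501 + 1.345 = 1.595 μm/a
  mass loss = 1.595 μm/a × 8.96 g/cm³ = 14.29 g·m⁻²·a⁻¹
zinc: f(T) = -0.071·(T−10) [T>10 °C] = -0.7810
  SO₂ term: 0.0129·50.0^0.44·exp(0.046·63-0.7810) = 0.5992
  Sd branch = 0.0175·Sd^0.57·e^(0.008·RH+0.085·T) = 4.849 μm/a
  r_corr = 0.5992 + 4.849 = 5.448 μm/a
  mass loss = 5.448 μm/a × 7.14 g/cm³ = 38.9 g·m⁻²·a⁻¹
Ordering by g·m⁻²·a⁻¹: carbon steel (765) > zinc (38.9) > copper (14.3)

["carbon steel", "zinc", "copper"]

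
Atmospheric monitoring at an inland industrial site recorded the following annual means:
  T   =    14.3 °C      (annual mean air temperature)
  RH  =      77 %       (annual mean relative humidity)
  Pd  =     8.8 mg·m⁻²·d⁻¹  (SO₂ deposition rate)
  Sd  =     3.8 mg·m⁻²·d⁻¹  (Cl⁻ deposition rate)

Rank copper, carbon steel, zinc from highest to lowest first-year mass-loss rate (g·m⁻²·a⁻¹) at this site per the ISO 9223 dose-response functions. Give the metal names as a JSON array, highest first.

["carbon steel", "copper", "zinc"]

copper: T>10 °C ⇒ hinge -0.080·(14.3−10) = -0.3440
  sulphur-dioxide contribution → 0.6215 μm/a
  chloride contribution → 0.4736 μm/a
  ⇒ r_corr(copper) = 1.095 μm/a
  mass loss = 1.095 μm/a × 8.96 g/cm³ = 9.812 g·m⁻²·a⁻¹
carbon steel: T>10 °C ⇒ hinge -0.054·(14.3−10) = -0.2322
  sulphur-dioxide contribution → 20.28 μm/a
  chloride contribution → 5.248 μm/a
  ⇒ r_corr(carbon steel) = 25.53 μm/a
  mass loss = 25.53 μm/a × 7.85 g/cm³ = 200.4 g·m⁻²·a⁻¹
zinc: f(T) = -0.071·(T−10) [T>10 °C] = -0.3053
  sulphur-dioxide contribution → 0.8548 μm/a
  chloride contribution → 0.2338 μm/a
  total first-year rate 1.089 μm/a
  mass loss = 1.089 μm/a × 7.14 g/cm³ = 7.773 g·m⁻²·a⁻¹
Ordering by g·m⁻²·a⁻¹: carbon steel (200) > copper (9.81) > zinc (7.77)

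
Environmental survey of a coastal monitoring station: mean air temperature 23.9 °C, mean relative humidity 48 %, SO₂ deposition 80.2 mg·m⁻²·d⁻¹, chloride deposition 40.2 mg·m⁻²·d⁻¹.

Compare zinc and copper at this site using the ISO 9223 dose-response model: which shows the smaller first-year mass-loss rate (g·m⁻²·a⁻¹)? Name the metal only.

zinc: T>10 °C ⇒ hinge -0.071·(23.9−10) = -0.9869
  SO₂ term: 0.0129·80.2^0.44·exp(0.046·48-0.9869) = 0.3011
  Sd branch = 0.0175·Sd^0.57·e^(0.008·RH+0.085·T) = 1.609 μm/a
  r_corr = 0.3011 + 1.609 = 1.91 μm/a
  mass loss = 1.91 μm/a × 7.14 g/cm³ = 13.64 g·m⁻²·a⁻¹
copper: T>10 °C ⇒ hinge -0.080·(23.9−10) = -1.1120
  Pd branch = 0.0053·Pd^0.26·e^(0.059·RH+f) = 0.09254 μm/a
  Cl⁻ term: 0.01025·40.2^0.27·exp(0.036·48+0.049·23.9) = 0.5046
  sum: 0.09254 + 0.5046 → r_corr = 0.5971 μm/a
  mass loss = 0.5971 μm/a × 8.96 g/cm³ = 5.35 g·m⁻²·a⁻¹
Ordering by g·m⁻²·a⁻¹: zinc (13.6) > copper (5.35)

copper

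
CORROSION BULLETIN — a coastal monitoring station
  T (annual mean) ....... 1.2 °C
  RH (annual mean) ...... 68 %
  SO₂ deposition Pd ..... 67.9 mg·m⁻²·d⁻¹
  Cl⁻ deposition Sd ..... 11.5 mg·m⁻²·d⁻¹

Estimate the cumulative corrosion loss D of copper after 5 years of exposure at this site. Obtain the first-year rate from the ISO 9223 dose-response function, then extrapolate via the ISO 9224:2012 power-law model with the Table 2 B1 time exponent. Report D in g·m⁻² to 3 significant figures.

copper: T≤10 °C ⇒ hinge +0.126·(1.2−10) = -1.1088
  sulphur-dioxide contribution → 0.2893 μm/a
  chloride contribution → 0.2431 μm/a
  ⇒ r_corr(copper) = 0.5324 μm/a
Long-term exponent b (ISO 9224 Table 2, B1) = 0.667
  D(5) = 0.5324 × 5^0.667 = 0.5324 × 2.926 = 1.558 μm
  Mass loss = 1.558 μm × 8.96 g/cm³ = 13.96 g·m⁻²

D(5) = 14.0 g·m⁻²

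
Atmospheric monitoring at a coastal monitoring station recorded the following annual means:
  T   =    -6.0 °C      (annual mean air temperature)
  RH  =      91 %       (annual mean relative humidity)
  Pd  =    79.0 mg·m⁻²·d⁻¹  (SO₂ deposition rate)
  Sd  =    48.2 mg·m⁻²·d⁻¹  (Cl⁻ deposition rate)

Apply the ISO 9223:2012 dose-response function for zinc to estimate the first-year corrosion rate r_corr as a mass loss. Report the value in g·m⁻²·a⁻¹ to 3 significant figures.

r_corr = 24.0 g·m⁻²·a⁻¹

zinc: temperature factor f = +0.038·(-16.0) = -0.6080
  SO₂ term: 0.0129·79.0^0.44·exp(0.046·91-0.6080) = 3.158
  Cl⁻ term: 0.0175·48.2^0.57·exp(0.008·91+0.085·-6.0) = 0.1982
  sum: 3.158 + 0.1982 → r_corr = 3.356 μm/a
Convert to mass loss: 3.356 μm/a × 7.14 g/cm³ = 23.97 g·m⁻²·a⁻¹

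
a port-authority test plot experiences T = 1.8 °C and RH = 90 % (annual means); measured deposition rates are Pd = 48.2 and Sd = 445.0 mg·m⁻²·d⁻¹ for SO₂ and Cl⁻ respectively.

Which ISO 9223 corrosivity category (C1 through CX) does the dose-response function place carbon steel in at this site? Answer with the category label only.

carbon steel: temperature factor f = +0.150·(-8.2) = -1.2300
  Pd branch = 1.77·Pd^0.52·e^(0.02·RH+f) = 23.48 μm/a
  Cl⁻ term: 0.102·445.0^0.62·exp(0.033·90+0.04·1.8) = 93.69
  sum: 23.48 + 93.69 → r_corr = 117.2 μm/a
117 μm/a falls in (80, 200] for carbon steel → category C5

C5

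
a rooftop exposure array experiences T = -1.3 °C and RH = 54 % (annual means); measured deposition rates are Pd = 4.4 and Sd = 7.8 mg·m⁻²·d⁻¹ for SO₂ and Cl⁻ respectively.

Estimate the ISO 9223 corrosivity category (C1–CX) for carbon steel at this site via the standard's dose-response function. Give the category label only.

carbon steel: T≤10 °C ⇒ hinge +0.150·(-1.3−10) = -1.6950
  sulphur-dioxide contribution → 2.068 μm/a
  chloride contribution → 2.056 μm/a
  total first-year rate 4.124 μm/a
ISO 9223 Table 2 (carbon steel): 1.3 < 4.12 ≤ 25 μm/a ⇒ C2

C2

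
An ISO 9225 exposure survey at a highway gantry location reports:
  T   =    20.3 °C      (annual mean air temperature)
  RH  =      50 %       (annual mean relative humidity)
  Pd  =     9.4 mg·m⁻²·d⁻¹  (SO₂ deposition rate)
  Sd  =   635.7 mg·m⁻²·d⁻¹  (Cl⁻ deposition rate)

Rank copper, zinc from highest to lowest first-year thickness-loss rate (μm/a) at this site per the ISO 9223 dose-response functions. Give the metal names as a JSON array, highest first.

["zinc", "copper"]

copper: f(T) = -0.080·(T−10) [T>10 °C] = -0.8240
  sulphur-dioxide contribution → 0.07954 μm/a
  chloride contribution → 0.9579 μm/a
  ⇒ r_corr(copper) = 1.037 μm/a
zinc: temperature factor f = -0.071·(10.3) = -0.7313
  sulphur-dioxide contribution → 0.166 μm/a
  chloride contribution → 5.807 μm/a
  total first-year rate 5.973 μm/a
Ordering by μm/a: zinc (5.97) > copper (1.04)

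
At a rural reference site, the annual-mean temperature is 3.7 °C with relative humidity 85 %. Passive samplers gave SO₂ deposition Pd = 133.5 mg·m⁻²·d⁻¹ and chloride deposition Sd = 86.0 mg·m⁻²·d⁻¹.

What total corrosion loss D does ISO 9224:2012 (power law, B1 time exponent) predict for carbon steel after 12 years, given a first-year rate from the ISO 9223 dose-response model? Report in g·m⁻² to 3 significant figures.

carbon steel: temperature factor f = +0.150·(-6.3) = -0.9450
  SO₂ term: 1.77·133.5^0.52·exp(0.02·85-0.9450) = 47.99
  Cl⁻ term: 0.102·86.0^0.62·exp(0.033·85+0.04·3.7) = 30.94
  r_corr = 47.99 + 30.94 = 78.92 μm/a
ISO 9224: D(t) = r_corr · t^b with b = 0.523 (carbon steel, B1)
  D(12) = 78.92 × 12^0.523 = 78.92 × 3.668 = 289.5 μm
  Mass loss = 289.5 μm × 7.85 g/cm³ = 2272 g·m⁻²

D(12) = 2.27e+03 g·m⁻²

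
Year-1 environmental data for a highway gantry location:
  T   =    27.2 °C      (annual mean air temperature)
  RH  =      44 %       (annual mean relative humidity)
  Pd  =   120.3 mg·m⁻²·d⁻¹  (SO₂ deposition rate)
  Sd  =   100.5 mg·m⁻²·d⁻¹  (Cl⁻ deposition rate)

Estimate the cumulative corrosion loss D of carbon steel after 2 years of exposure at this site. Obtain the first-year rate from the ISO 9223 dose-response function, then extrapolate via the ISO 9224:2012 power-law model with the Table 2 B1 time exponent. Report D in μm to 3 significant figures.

D(2) = 61.6 μm

carbon steel: temperature factor f = -0.054·(17.2) = -0.9288
  sulphur-dioxide contribution → 20.35 μm/a
  chloride contribution → 22.55 μm/a
  ⇒ r_corr(carbon steel) = 42.89 μm/a
Power-law: D(2) = r_corr · 2^0.523
  D(2) = 42.89 × 2^0.523 = 42.89 × 1.437 = 61.63 μm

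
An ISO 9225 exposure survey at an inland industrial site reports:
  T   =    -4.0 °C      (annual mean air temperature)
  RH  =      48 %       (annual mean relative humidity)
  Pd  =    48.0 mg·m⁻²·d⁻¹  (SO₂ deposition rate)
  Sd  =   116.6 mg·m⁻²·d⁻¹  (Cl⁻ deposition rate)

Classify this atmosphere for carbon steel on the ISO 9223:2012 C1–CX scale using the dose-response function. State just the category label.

C2

carbon steel: T≤10 °C ⇒ hinge +0.150·(-4.0−10) = -2.1000
  Pd branch = 1.77·Pd^0.52·e^(0.02·RH+f) = 4.238 μm/a
  Sd branch = 0.102·Sd^0.62·e^(0.033·RH+0.04·T) = 8.098 μm/a
  r_corr = 4.238 + 8.098 = 12.34 μm/a
Category bounds: 1.3…25 μm/a bracket r_corr ⇒ C2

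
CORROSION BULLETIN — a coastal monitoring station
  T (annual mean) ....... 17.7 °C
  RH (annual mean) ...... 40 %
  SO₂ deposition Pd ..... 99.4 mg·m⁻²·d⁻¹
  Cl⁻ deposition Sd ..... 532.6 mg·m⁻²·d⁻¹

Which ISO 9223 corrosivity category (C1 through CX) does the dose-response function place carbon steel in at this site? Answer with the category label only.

C4

carbon steel: temperature factor f = -0.054·(7.7) = -0.4158
  SO₂ term: 1.77·99.4^0.52·exp(0.02·40-0.4158) = 28.41
  Cl⁻ term: 0.102·532.6^0.62·exp(0.033·40+0.04·17.7) = 37.99
  sum: 28.41 + 37.99 → r_corr = 66.4 μm/a
66.4 μm/a falls in (50, 80] for carbon steel → category C4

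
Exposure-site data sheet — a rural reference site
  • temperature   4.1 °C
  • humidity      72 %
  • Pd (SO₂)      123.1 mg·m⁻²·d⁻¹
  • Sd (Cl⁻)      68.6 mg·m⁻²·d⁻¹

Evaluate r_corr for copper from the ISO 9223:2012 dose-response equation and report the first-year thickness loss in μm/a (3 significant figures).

r_corr = 1.14 μm/a

copper: f(T) = +0.126·(T−10) [T≤10 °C] = -0.7434
  sulphur-dioxide contribution → 0.6163 μm/a
  chloride contribution → 0.5242 μm/a
  ⇒ r_corr(copper) = 1.14 μm/a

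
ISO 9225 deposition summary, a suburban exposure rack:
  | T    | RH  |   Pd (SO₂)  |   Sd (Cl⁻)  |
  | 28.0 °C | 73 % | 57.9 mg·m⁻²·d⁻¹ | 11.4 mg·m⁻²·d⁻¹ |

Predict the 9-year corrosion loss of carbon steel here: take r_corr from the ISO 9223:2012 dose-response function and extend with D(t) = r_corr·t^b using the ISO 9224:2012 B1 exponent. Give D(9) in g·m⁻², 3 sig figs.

carbon steel: f(T) = -0.054·(T−10) [T>10 °C] = -0.9720
  Pd branch = 1.77·Pd^0.52·e^(0.02·RH+f) = 23.8 μm/a
  Sd branch = 0.102·Sd^0.62·e^(0.033·RH+0.04·T) = 15.72 μm/a
  sum: 23.8 + 15.72 → r_corr = 39.52 μm/a
ISO 9224: D(t) = r_corr · t^b with b = 0.523 (carbon steel, B1)
  D(9) = 39.52 × 9^0.523 = 39.52 × 3.156 = 124.7 μm
  Mass loss = 124.7 μm × 7.85 g/cm³ = 978.9 g·m⁻²

D(9) = 979 g·m⁻²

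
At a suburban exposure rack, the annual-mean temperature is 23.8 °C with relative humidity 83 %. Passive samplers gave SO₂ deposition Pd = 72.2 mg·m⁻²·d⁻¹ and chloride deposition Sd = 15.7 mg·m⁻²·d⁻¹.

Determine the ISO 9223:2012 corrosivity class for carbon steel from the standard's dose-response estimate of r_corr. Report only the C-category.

carbon steel: T>10 °C ⇒ hinge -0.054·(23.8−10) = -0.7452
  SO₂ term: 1.77·72.2^0.52·exp(0.02·83-0.7452) = 40.9
  Sd branch = 0.102·Sd^0.62·e^(0.033·RH+0.04·T) = 22.54 μm/a
  sum: 40.9 + 22.54 → r_corr = 63.44 μm/a
63.4 μm/a falls in (50, 80] for carbon steel → category C4

C4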